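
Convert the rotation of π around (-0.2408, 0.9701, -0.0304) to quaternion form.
-0.2408i + 0.9701j - 0.0304k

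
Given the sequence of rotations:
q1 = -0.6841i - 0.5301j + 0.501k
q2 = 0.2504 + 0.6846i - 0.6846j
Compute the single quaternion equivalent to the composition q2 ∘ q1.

q2 · q1 = 0.1054 - 0.5143i - 0.4757j - 0.7058k
0.1054 - 0.5143i - 0.4757j - 0.7058k


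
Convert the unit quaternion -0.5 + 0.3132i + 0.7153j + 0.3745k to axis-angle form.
axis = (0.3617, 0.826, 0.4324), θ = 4π/3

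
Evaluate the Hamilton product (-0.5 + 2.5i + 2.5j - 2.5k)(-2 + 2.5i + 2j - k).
-12.75 - 3.75i - 9.75j + 4.25k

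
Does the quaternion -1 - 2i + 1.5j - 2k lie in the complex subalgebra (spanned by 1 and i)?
No. The quaternion -1 - 2i + 1.5j - 2k has j-coefficient y = 1.5 and k-coefficient z = -2, not both zero, so it does not lie in the complex subalgebra spanned by 1 and i.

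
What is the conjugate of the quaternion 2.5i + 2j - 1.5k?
-2.5i - 2j + 1.5k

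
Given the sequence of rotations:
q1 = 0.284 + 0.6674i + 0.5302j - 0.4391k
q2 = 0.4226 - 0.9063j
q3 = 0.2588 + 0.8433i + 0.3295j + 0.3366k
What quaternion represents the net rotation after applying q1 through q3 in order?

q2 · q1 = 0.6005 + 0.68i - 0.0333j + 0.4193k
q3 · q2 · q1 = -0.5482 + 0.8318i + 0.0645j + 0.0585k
-0.5482 + 0.8318i + 0.0645j + 0.0585k


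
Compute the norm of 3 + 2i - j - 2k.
√18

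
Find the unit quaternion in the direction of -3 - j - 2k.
-0.8018 - 0.2673j - 0.5345k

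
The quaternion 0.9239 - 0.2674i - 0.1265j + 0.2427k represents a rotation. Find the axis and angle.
axis = (-0.6988, -0.3306, 0.6343), θ = π/4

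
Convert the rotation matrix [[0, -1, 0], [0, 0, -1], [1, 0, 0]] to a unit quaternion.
0.5 + 0.5i - 0.5j + 0.5k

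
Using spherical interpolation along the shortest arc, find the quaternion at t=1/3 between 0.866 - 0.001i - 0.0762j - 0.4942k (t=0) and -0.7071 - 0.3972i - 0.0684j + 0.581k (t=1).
0.8326 + 0.1361i - 0.0283j - 0.5362k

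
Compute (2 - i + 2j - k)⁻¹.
0.2 + 0.1i - 0.2j + 0.1k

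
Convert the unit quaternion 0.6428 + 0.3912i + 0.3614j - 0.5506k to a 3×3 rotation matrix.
[[0.1325, 0.9906, 0.0338], [-0.4251, 0.0876, -0.9009], [-0.8954, 0.105, 0.4327]]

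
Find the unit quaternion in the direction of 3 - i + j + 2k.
0.7746 - 0.2582i + 0.2582j + 0.5164k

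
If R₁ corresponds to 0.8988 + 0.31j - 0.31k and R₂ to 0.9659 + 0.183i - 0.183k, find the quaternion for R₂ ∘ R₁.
0.8114 + 0.2212i + 0.3562j - 0.4072k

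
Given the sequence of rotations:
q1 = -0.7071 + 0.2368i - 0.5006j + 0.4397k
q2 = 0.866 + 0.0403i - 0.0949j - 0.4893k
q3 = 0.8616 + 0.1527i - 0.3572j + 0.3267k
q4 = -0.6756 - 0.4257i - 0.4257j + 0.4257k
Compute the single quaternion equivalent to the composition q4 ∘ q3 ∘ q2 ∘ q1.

q2 · q1 = -0.4543 - 0.1101i - 0.5j + 0.7291k
q3 · q2 · q1 = -0.7914 - 0.2613i - 0.4158j + 0.3641k
q4 · q3 · q2 · q1 = 0.0914 + 0.5354i + 0.6616j - 0.5171k
0.0914 + 0.5354i + 0.6616j - 0.5171k


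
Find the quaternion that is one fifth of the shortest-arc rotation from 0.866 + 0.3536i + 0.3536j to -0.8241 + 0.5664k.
0.9011 + 0.2937i + 0.2937j - 0.125k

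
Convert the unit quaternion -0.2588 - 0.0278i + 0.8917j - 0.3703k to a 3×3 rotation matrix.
[[-0.8645, -0.2412, -0.441], [0.1421, 0.7242, -0.6748], [0.4821, -0.646, -0.5918]]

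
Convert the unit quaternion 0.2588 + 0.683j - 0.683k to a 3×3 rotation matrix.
[[-0.866, 0.3535, 0.3535], [-0.3535, 0.067, -0.933], [-0.3535, -0.933, 0.067]]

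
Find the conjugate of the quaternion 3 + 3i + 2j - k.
3 - 3i - 2j + k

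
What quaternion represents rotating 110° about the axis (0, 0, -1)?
0.5736 - 0.8192k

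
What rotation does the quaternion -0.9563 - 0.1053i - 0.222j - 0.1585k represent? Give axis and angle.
axis = (-0.3601, -0.7592, -0.5421), θ = 326°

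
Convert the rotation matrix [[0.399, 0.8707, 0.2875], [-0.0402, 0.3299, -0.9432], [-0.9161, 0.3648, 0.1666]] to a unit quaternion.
0.6884 + 0.475i + 0.4371j - 0.3308k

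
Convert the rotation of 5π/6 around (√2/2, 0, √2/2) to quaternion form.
0.2588 + 0.683i + 0.683k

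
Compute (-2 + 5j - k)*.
-2 - 5j + k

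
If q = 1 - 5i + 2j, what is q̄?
1 + 5i - 2j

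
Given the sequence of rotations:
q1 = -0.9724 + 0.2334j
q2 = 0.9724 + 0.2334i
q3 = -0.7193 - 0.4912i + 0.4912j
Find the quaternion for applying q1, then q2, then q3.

q2 · q1 = -0.9456 - 0.227i + 0.227j + 0.0545k
q3 · q2 · q1 = 0.4572 + 0.6545i - 0.601j - 0.0392k
0.4572 + 0.6545i - 0.601j - 0.0392k


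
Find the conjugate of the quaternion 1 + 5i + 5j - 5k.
1 - 5i - 5j + 5k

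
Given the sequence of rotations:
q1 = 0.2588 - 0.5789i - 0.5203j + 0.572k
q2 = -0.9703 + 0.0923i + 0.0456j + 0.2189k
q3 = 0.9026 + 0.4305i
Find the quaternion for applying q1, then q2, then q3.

q2 · q1 = -0.2992 + 0.7256i + 0.3371j - 0.52k
q3 · q2 · q1 = -0.5824 + 0.5261i + 0.5281j - 0.3242k
-0.5824 + 0.5261i + 0.5281j - 0.3242k


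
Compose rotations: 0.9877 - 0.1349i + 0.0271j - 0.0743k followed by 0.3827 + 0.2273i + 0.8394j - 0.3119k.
0.3627 + 0.119i + 0.8984j - 0.2171k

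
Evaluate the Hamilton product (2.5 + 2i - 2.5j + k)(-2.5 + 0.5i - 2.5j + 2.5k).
-16 - 7.5i - 4.5j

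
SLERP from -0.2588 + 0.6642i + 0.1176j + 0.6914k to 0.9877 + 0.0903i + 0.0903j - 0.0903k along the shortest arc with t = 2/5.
-0.704 + 0.4412i + 0.0394j + 0.5551k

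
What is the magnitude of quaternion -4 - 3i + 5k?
√50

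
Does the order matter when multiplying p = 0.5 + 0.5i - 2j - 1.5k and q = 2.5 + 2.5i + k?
Yes: pq = 1.5 + 0.5i - 9.25j + 1.75k ≠ 1.5 + 4.5i - 0.75j - 8.25k = qp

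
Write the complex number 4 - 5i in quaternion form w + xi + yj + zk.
4 - 5i + 0j + 0k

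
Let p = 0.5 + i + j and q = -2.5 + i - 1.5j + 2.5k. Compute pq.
-0.75 + 0.5i - 5.75j - 1.25k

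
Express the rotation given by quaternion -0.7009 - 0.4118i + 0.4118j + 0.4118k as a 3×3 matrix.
[[0.3217, 0.2381, -0.9164], [-0.9164, 0.3217, -0.2381], [0.2381, 0.9164, 0.3217]]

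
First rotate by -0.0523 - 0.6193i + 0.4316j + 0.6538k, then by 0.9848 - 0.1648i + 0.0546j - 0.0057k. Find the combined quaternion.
-0.1734 - 0.5631i + 0.5335j + 0.6068k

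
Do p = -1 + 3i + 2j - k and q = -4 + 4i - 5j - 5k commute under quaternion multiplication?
No: pq = -3 - 31i + 8j - 14k ≠ -3 - i - 14j + 32k = qp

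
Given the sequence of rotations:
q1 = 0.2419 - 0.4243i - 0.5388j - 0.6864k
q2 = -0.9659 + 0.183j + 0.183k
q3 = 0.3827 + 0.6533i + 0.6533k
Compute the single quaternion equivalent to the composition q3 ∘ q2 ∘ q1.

q2 · q1 = -0.0094 + 0.3828i + 0.487j + 0.7849k
q3 · q2 · q1 = -0.7665 - 0.1778i - 0.0763j + 0.6124k
-0.7665 - 0.1778i - 0.0763j + 0.6124k


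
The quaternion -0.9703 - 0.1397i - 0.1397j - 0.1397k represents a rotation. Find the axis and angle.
axis = (-√3/3, -√3/3, -√3/3), θ = 332°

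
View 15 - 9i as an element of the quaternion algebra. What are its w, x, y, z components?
15 - 9i + 0j + 0k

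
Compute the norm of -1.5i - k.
1.803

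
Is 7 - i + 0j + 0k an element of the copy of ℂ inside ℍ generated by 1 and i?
Yes. The quaternion 7 - i has j- and k-coefficients y = z = 0, so it lies in the complex subalgebra spanned by 1 and i.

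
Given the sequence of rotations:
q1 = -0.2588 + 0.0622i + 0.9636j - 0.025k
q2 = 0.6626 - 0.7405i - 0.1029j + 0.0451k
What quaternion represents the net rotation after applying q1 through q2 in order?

q2 · q1 = -0.0251 + 0.192i + 0.6494j - 0.7354k
-0.0251 + 0.192i + 0.6494j - 0.7354k


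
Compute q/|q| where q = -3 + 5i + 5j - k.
-0.3873 + 0.6455i + 0.6455j - 0.1291k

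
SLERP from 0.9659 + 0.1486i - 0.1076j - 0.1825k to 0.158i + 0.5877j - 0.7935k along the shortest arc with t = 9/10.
0.1418 + 0.1757i + 0.5565j - 0.7996k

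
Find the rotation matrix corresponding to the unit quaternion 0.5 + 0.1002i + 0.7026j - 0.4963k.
[[-0.4799, 0.6371, 0.6031], [-0.3555, 0.4873, -0.7976], [-0.8021, -0.5972, -0.0074]]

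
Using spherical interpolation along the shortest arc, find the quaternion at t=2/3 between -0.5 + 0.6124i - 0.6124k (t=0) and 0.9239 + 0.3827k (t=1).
-0.8385 + 0.225i - 0.4962k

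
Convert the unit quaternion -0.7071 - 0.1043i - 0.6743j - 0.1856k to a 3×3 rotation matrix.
[[0.0217, -0.1218, 0.9923], [0.4031, 0.9093, 0.1028], [-0.9149, 0.3978, 0.0689]]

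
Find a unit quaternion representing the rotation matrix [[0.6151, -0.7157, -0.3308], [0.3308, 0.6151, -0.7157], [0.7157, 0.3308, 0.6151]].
0.8434 + 0.3102i - 0.3102j + 0.3102k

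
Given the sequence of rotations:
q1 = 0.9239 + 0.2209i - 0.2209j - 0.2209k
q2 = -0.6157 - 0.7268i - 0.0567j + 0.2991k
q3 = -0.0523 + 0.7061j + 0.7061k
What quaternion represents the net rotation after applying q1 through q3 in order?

q2 · q1 = -0.3547 - 0.7289i - 0.0109j + 0.5854k
q3 · q2 · q1 = -0.3871 + 0.4592i - 0.7646j + 0.2336k
-0.3871 + 0.4592i - 0.7646j + 0.2336k


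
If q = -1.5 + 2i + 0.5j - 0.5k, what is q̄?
-1.5 - 2i - 0.5j + 0.5k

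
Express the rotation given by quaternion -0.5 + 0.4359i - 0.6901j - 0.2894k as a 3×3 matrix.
[[-0.12, -0.891, 0.4378], [-0.3122, 0.4525, 0.8353], [-0.9424, -0.0365, -0.3325]]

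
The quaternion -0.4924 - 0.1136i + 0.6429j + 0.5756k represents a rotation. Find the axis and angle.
axis = (-0.1305, 0.7387, 0.6613), θ = 239°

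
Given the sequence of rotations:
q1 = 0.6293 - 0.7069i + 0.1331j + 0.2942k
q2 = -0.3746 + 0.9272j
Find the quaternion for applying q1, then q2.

q2 · q1 = -0.3591 + 0.5376i + 0.5336j + 0.5452k
-0.3591 + 0.5376i + 0.5336j + 0.5452k


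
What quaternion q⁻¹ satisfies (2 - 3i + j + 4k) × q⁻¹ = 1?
0.0667 + 0.1i - 0.0333j - 0.1333k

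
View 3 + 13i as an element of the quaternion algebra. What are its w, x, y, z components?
3 + 13i + 0j + 0k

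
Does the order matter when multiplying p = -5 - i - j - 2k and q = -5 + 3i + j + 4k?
Yes: pq = 37 - 12i - 2j - 8k ≠ 37 - 8i + 2j - 12k = qp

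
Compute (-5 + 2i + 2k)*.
-5 - 2i - 2k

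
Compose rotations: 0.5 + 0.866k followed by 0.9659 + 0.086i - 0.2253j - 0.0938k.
0.5642 - 0.1521i - 0.1871j + 0.7896k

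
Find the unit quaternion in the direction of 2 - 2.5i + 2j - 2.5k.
0.4417 - 0.5522i + 0.4417j - 0.5522k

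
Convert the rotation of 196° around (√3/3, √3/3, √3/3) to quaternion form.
-0.1392 + 0.5717i + 0.5717j + 0.5717k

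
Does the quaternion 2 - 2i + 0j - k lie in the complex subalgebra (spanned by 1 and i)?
No. The quaternion 2 - 2i - k has j-coefficient y = 0 and k-coefficient z = -1, not both zero, so it does not lie in the complex subalgebra spanned by 1 and i.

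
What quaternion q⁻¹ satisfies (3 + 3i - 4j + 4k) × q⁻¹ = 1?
0.06 - 0.06i + 0.08j - 0.08k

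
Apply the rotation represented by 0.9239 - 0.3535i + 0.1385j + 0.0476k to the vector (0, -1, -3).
(-0.481, -2.745, -1.495)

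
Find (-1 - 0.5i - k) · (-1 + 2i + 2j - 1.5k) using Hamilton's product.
0.5 + 0.5i - 4.75j + 1.5k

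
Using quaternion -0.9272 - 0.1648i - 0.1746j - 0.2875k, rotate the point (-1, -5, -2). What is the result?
(0.767, -4.082, -3.57)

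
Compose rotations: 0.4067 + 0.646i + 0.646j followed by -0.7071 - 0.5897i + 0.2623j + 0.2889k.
-0.0761 - 0.8832i - 0.1635j - 0.4329k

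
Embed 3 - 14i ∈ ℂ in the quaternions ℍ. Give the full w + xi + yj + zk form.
3 - 14i + 0j + 0k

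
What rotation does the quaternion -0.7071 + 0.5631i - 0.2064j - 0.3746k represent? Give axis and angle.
axis = (0.7963, -0.2919, -0.5298), θ = 3π/2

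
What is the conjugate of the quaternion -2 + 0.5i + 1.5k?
-2 - 0.5i - 1.5k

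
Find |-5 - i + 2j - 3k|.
√39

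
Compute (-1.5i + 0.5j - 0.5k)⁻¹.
0.5455i - 0.1818j + 0.1818k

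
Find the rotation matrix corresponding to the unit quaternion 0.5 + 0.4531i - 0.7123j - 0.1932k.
[[-0.0894, -0.4523, -0.8874], [-0.8387, 0.5147, -0.1779], [0.5372, 0.7283, -0.4253]]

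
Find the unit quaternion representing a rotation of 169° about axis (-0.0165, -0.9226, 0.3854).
0.0958 - 0.0164i - 0.9184j + 0.3836k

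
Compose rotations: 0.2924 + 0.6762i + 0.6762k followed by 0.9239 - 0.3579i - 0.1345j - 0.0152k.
0.5224 + 0.4291i + 0.1924j + 0.7112k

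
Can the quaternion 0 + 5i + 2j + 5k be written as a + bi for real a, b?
No. The quaternion 5i + 2j + 5k has j-coefficient y = 2 and k-coefficient z = 5, not both zero, so it does not lie in the complex subalgebra spanned by 1 and i.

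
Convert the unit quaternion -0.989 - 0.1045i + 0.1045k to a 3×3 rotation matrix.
[[0.9782, 0.2067, -0.0218], [-0.2067, 0.9563, -0.2067], [-0.0218, 0.2067, 0.9782]]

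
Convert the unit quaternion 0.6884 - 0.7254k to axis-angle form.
axis = (0, 0, -1), θ = 93°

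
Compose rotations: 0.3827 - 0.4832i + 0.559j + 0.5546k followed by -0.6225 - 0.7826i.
-0.6164 + 0.0013i + 0.0861j - 0.7827k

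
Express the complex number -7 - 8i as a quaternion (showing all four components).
-7 - 8i + 0j + 0k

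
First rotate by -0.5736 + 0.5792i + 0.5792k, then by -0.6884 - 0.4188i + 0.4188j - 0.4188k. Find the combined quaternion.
0.88 + 0.0841i - 0.2402j - 0.4011k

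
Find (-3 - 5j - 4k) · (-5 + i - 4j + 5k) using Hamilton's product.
15 - 44i + 33j + 10k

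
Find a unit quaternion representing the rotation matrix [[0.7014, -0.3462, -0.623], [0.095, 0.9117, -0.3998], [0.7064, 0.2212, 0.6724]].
0.9063 + 0.1713i - 0.3667j + 0.1217k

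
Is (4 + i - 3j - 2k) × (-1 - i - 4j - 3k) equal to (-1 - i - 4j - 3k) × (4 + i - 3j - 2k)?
No: pq = -21 - 4i - 8j - 17k ≠ -21 - 6i - 18j - 3k = qp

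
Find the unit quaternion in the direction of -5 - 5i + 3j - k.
-0.6455 - 0.6455i + 0.3873j - 0.1291k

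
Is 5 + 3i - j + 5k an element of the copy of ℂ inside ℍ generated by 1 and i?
No. The quaternion 5 + 3i - j + 5k has j-coefficient y = -1 and k-coefficient z = 5, not both zero, so it does not lie in the complex subalgebra spanned by 1 and i.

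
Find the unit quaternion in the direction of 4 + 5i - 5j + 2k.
0.4781 + 0.5976i - 0.5976j + 0.239k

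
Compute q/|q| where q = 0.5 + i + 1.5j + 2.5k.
0.1601 + 0.3203i + 0.4804j + 0.8006k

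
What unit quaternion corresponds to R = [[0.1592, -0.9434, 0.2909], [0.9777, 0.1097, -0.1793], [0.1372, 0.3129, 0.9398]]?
0.7431 + 0.1656i + 0.0517j + 0.6463k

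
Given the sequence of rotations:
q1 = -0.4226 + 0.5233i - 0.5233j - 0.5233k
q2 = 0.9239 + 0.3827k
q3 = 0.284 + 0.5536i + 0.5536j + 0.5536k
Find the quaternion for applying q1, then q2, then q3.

q2 · q1 = -0.1902 + 0.6837i - 0.2832j - 0.6452k
q3 · q2 · q1 = 0.0814 - 0.1115i + 0.55j - 0.8238k
0.0814 - 0.1115i + 0.55j - 0.8238k


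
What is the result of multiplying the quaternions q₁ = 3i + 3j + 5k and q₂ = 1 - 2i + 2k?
-4 + 9i - 13j + 11k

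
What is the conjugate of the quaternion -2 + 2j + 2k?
-2 - 2j - 2k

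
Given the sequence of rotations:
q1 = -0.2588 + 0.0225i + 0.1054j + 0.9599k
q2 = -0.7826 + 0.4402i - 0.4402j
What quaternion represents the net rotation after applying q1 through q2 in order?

q2 · q1 = 0.239 - 0.5541i - 0.3911j - 0.6949k
0.239 - 0.5541i - 0.3911j - 0.6949k


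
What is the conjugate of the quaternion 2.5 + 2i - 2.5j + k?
2.5 - 2i + 2.5j - k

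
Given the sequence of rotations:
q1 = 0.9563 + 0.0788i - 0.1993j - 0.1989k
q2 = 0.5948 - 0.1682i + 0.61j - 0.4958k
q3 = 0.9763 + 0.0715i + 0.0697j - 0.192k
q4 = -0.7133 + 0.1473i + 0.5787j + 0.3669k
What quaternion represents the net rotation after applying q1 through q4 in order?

q2 · q1 = 0.605 - 0.3341i + 0.3923j - 0.607k
q3 · q2 · q1 = 0.4707 - 0.2499i + 0.5327j - 0.6574k
q4 · q3 · q2 · q1 = -0.366 - 0.3283i - 0.1024j + 0.8647k
-0.366 - 0.3283i - 0.1024j + 0.8647k


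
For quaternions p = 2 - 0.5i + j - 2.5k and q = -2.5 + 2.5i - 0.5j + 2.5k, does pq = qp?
No: pq = 3 + 7.5i - 8.5j + 9k ≠ 3 + 5i + 1.5j + 13.5k = qp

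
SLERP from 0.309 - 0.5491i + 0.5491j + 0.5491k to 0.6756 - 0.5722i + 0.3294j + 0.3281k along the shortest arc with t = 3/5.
0.5436 - 0.5793i + 0.4299j + 0.4291k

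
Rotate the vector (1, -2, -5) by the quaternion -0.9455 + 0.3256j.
(3.867, -2, -3.324)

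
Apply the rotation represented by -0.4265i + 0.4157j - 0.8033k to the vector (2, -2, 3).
(1.492, -1.404, 3.578)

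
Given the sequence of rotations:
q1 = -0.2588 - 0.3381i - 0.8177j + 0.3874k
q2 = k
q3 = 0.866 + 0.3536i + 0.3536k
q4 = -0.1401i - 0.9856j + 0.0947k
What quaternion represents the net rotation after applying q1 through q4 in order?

q2 · q1 = -0.3874 + 0.8177i - 0.3381j - 0.2588k
q3 · q2 · q1 = -0.5331 + 0.6907i + 0.0879j - 0.4807k
q4 · q3 · q2 · q1 = 0.2289 + 0.5401i + 0.5235j + 0.618k
0.2289 + 0.5401i + 0.5235j + 0.618k


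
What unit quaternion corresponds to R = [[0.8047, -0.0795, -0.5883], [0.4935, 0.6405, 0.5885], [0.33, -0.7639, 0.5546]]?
0.866 - 0.3904i - 0.2651j + 0.1654k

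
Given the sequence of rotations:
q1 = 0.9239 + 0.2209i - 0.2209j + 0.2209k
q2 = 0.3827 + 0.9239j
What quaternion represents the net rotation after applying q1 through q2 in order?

q2 · q1 = 0.5577 + 0.2886i + 0.7691j - 0.1196k
0.5577 + 0.2886i + 0.7691j - 0.1196k


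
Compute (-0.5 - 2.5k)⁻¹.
-0.0769 + 0.3846k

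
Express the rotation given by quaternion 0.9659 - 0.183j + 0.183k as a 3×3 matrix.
[[0.866, -0.3535, -0.3535], [0.3535, 0.933, -0.067], [0.3535, -0.067, 0.933]]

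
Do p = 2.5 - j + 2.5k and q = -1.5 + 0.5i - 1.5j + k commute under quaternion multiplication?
No: pq = -7.75 + 4i - j - 0.75k ≠ -7.75 - 1.5i - 3.5j - 1.75k = qp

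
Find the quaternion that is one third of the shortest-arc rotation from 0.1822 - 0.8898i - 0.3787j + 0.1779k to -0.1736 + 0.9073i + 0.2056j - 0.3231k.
0.1804 - 0.9008i - 0.3227j + 0.2277k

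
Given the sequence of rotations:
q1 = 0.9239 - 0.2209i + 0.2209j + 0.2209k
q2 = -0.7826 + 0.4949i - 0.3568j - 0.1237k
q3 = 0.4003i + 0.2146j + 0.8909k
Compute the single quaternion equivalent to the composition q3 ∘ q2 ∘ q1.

q2 · q1 = -0.5076 + 0.5786i - 0.5845j - 0.2567k
q3 · q2 · q1 = 0.1225 + 0.2625i + 0.5093j - 0.8104k
0.1225 + 0.2625i + 0.5093j - 0.8104k


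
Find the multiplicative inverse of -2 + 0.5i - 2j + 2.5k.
-0.1379 - 0.0345i + 0.1379j - 0.1724k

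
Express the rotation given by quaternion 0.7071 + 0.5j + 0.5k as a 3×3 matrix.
[[0, -0.7071, 0.7071], [0.7071, 0.5, 0.5], [-0.7071, 0.5, 0.5]]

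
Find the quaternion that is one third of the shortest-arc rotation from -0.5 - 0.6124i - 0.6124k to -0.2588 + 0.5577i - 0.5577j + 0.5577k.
-0.2661 - 0.6643i + 0.2158j - 0.6643k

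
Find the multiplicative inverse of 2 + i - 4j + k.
0.0909 - 0.0455i + 0.1818j - 0.0455k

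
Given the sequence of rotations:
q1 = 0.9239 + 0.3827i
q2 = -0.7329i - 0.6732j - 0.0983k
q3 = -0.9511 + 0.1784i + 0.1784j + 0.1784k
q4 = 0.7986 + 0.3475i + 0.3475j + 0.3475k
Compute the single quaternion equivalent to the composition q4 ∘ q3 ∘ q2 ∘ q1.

q2 · q1 = 0.2805 - 0.6771i - 0.6596j + 0.1668k
q3 · q2 · q1 = -0.0581 + 0.8415i + 0.5268j - 0.1055k
q4 · q3 · q2 · q1 = -0.4852 + 0.4321i + 0.7296j - 0.2138k
-0.4852 + 0.4321i + 0.7296j - 0.2138k


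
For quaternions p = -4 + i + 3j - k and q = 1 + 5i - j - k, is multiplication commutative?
No: pq = -7 - 23i + 3j - 13k ≠ -7 - 15i + 11j + 19k = qp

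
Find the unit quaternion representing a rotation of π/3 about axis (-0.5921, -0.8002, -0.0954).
0.866 - 0.296i - 0.4001j - 0.0477k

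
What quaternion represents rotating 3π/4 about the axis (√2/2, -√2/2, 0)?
0.3827 + 0.6533i - 0.6533j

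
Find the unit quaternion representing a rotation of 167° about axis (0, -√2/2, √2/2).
0.1132 - 0.7026j + 0.7026k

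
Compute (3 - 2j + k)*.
3 + 2j - k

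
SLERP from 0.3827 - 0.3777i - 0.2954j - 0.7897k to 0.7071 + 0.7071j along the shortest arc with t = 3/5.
0.775 - 0.2148i + 0.3893j - 0.4491k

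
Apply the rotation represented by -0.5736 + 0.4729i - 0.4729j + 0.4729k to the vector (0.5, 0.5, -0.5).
(-0.395, -0.49, -0.595)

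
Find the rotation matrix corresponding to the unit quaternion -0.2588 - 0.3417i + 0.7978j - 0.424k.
[[-0.6325, -0.7647, -0.1232], [-0.3258, 0.4069, -0.8534], [0.7027, -0.4997, -0.5065]]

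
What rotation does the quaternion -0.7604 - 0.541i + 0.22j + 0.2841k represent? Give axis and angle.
axis = (-0.833, 0.3387, 0.4374), θ = 279°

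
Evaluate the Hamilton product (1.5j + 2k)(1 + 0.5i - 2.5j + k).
1.75 + 6.5i + 2.5j + 1.25k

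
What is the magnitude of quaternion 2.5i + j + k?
2.872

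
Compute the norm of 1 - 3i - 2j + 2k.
√18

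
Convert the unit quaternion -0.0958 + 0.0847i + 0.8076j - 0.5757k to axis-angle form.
axis = (0.0851, 0.8113, -0.5784), θ = 191°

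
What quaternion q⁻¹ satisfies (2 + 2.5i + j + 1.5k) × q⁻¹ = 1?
0.1481 - 0.1852i - 0.0741j - 0.1111k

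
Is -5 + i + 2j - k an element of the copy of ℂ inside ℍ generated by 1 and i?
No. The quaternion -5 + i + 2j - k has j-coefficient y = 2 and k-coefficient z = -1, not both zero, so it does not lie in the complex subalgebra spanned by 1 and i.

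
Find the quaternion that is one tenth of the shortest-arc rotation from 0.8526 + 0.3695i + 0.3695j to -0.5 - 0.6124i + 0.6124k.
0.8431 + 0.4102i + 0.3408j - 0.0694k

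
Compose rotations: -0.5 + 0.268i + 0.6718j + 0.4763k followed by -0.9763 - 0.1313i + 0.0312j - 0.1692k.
0.583 - 0.0675i - 0.6543j - 0.477k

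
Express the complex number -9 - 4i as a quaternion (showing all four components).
-9 - 4i + 0j + 0k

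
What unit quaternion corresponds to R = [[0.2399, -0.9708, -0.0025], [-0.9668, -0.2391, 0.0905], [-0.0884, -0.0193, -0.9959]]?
-0.0349 + 0.7866i - 0.6158j - 0.0289k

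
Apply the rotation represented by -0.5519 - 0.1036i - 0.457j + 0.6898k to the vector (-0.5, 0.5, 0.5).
(0.793, -0.026, 0.346)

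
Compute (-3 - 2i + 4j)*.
-3 + 2i - 4j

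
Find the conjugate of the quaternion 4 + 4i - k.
4 - 4i + k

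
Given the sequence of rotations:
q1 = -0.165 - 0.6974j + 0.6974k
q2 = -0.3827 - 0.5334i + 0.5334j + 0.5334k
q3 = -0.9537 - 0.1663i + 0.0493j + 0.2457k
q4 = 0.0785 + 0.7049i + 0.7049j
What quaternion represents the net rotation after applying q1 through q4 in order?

q2 · q1 = 0.0631 + 0.832i + 0.5509j + 0.0171k
q3 · q2 · q1 = 0.0468 - 0.9385i - 0.315j - 0.1334k
q4 · q3 · q2 · q1 = 0.8873 - 0.1347i + 0.1023j + 0.429k
0.8873 - 0.1347i + 0.1023j + 0.429k


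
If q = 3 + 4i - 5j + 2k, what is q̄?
3 - 4i + 5j - 2k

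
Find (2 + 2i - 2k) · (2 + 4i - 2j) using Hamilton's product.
-4 + 8i - 12j - 8k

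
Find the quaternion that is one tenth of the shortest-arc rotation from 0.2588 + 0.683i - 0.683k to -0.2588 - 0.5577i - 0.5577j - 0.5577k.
0.2921 + 0.7522i + 0.0837j - 0.5847k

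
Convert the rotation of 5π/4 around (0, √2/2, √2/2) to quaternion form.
-0.3827 + 0.6533j + 0.6533k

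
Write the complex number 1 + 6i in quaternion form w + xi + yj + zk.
1 + 6i + 0j + 0k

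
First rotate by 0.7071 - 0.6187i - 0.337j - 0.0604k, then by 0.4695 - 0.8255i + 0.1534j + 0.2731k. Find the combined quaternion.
-0.1106 - 0.7914i - 0.2686j + 0.5379k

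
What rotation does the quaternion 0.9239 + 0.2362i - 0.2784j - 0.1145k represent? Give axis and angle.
axis = (0.6173, -0.7276, -0.2992), θ = π/4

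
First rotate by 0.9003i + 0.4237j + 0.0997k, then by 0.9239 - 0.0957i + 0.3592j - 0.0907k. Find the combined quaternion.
-0.057 + 0.906i + 0.3193j - 0.2718k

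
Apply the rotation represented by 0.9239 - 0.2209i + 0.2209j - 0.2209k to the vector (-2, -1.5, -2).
(-3.087, -0.817, -0.23)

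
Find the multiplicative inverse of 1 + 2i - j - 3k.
0.0667 - 0.1333i + 0.0667j + 0.2k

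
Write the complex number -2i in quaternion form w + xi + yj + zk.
0 - 2i + 0j + 0k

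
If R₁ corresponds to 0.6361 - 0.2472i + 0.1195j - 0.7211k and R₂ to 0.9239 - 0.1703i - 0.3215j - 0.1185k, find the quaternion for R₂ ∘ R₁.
0.4986 - 0.0907i - 0.1876j - 0.8414k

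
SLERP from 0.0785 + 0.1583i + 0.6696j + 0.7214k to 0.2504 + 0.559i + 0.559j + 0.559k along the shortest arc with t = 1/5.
0.1157 + 0.2445i + 0.6594j + 0.7014k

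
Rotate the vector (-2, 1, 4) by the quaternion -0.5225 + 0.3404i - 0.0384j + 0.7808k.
(3.521, 2.416, 1.663)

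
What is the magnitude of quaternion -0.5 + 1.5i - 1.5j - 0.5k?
√5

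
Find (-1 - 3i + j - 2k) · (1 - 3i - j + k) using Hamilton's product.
-7 - i + 11j + 3k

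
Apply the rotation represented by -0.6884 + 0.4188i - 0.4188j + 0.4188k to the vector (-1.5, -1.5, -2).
(-2.641, 0.492, 1.133)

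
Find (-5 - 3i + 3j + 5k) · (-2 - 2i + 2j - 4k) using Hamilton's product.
18 - 6i - 38j + 10k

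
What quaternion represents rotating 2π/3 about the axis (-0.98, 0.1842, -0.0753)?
0.5 - 0.8487i + 0.1595j - 0.0652k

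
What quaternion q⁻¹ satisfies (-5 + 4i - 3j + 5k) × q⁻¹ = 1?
-0.0667 - 0.0533i + 0.04j - 0.0667k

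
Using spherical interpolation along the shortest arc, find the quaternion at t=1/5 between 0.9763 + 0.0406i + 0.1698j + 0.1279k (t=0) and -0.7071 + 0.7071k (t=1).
0.9875 + 0.0343i + 0.1434j - 0.055k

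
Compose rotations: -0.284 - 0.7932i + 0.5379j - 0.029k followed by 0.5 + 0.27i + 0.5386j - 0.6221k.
-0.2356 - 0.1543i + 0.6173j + 0.7346k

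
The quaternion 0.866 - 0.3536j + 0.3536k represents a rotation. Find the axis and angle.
axis = (0, -√2/2, √2/2), θ = π/3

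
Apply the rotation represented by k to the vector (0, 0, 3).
(0, 0, 3)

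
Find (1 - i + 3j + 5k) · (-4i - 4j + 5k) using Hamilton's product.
-17 + 31i - 19j + 21k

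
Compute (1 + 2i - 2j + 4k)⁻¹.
0.04 - 0.08i + 0.08j - 0.16k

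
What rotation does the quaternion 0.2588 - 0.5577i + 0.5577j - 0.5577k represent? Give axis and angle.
axis = (-√3/3, √3/3, -√3/3), θ = 5π/6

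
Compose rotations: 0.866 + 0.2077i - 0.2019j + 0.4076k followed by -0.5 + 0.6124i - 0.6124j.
-0.6838 + 0.1769i - 0.679j - 0.2002k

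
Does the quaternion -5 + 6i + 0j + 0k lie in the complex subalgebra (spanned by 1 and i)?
Yes. The quaternion -5 + 6i has j- and k-coefficients y = z = 0, so it lies in the complex subalgebra spanned by 1 and i.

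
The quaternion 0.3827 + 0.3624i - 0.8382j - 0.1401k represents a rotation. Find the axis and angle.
axis = (0.3923, -0.9073, -0.1516), θ = 3π/4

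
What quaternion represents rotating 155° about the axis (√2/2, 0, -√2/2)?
0.2164 + 0.6903i - 0.6903k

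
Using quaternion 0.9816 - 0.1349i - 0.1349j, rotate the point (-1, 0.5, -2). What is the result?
(-0.416, -0.084, -2.252)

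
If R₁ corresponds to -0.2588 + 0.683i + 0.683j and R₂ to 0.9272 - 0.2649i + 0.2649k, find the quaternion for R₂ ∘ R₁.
-0.059 + 0.5209i + 0.8142j - 0.2495k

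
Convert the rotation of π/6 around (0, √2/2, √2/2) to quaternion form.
0.9659 + 0.183j + 0.183k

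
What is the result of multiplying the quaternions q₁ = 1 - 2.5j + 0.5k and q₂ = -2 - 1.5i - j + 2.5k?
-5.75 - 7.25i + 3.25j - 2.25k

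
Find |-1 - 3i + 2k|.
√14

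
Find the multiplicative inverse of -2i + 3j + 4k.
0.069i - 0.1034j - 0.1379k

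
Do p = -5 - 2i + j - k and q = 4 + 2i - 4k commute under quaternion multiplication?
No: pq = -20 - 22i - 6j + 14k ≠ -20 - 14i + 14j + 18k = qp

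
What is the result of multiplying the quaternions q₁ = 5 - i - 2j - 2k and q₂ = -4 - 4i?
-24 - 16i + 16j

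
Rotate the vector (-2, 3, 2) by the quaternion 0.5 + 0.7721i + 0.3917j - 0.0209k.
(1.212, -3.324, 2.117)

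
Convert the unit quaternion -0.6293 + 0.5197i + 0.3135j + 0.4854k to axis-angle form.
axis = (0.6687, 0.4034, 0.6246), θ = 258°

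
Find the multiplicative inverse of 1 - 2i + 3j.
0.0714 + 0.1429i - 0.2143j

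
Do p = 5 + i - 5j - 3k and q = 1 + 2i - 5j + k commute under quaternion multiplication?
No: pq = -19 - 9i - 37j + 7k ≠ -19 + 31i - 23j - 3k = qp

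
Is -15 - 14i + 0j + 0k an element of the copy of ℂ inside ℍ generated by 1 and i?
Yes. The quaternion -15 - 14i has j- and k-coefficients y = z = 0, so it lies in the complex subalgebra spanned by 1 and i.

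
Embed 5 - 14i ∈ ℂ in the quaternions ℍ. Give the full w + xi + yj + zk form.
5 - 14i + 0j + 0k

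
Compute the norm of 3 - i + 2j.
√14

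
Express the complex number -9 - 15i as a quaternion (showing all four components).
-9 - 15i + 0j + 0k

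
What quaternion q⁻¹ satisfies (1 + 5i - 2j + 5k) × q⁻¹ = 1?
0.0182 - 0.0909i + 0.0364j - 0.0909k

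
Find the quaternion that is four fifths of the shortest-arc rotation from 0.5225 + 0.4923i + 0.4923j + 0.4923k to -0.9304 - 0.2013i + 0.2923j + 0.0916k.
0.944 + 0.2995i - 0.1317j + 0.0436k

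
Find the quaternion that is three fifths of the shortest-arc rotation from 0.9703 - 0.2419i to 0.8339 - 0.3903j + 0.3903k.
0.9328 - 0.1023i - 0.2444j + 0.2444k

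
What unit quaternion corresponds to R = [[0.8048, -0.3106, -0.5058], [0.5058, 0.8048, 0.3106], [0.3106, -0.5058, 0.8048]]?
0.9239 - 0.2209i - 0.2209j + 0.2209k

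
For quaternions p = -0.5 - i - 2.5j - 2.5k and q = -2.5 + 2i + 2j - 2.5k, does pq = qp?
No: pq = 2 + 12.75i - 2.25j + 10.5k ≠ 2 - 9.75i + 12.75j + 4.5k = qp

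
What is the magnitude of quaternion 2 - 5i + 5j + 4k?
√70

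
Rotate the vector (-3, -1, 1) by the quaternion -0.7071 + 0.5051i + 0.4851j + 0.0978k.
(-2.746, -0.717, -1.716)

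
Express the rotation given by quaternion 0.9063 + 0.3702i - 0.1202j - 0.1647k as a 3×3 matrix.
[[0.9169, 0.2095, -0.3398], [-0.3875, 0.6717, -0.6314], [0.0959, 0.7106, 0.697]]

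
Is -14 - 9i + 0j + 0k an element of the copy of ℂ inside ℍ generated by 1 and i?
Yes. The quaternion -14 - 9i has j- and k-coefficients y = z = 0, so it lies in the complex subalgebra spanned by 1 and i.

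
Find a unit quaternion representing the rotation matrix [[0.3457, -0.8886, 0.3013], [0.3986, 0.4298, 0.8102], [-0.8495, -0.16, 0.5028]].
0.7547 - 0.3214i + 0.3812j + 0.4264k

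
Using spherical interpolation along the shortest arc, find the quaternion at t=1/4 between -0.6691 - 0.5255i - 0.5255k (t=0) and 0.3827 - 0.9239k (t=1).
-0.4509 - 0.4556i - 0.7675k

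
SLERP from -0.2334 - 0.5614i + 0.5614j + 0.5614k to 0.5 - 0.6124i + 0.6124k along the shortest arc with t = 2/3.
0.275 - 0.6625i + 0.2158j + 0.6625k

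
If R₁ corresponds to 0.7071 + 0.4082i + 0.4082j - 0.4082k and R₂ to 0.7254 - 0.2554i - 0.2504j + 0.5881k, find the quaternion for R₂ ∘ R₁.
0.9595 - 0.0223i + 0.2549j + 0.1177k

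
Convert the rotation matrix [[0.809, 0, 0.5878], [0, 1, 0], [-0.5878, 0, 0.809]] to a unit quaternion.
0.9511 + 0.309j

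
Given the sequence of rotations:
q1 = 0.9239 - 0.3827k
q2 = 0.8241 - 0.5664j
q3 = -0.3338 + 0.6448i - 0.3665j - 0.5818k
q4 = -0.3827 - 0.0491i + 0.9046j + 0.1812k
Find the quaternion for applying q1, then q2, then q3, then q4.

q2 · q1 = 0.7614 + 0.2168i - 0.5233j - 0.3154k
q3 · q2 · q1 = -0.7692 + 0.2297i - 0.0271j - 0.5957k
q4 · q3 · q2 · q1 = 0.4381 - 0.5841i - 0.6731j - 0.1179k
0.4381 - 0.5841i - 0.6731j - 0.1179k


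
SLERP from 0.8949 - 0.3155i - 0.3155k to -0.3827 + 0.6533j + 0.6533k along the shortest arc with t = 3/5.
0.6691 - 0.1456i - 0.4374j - 0.5829k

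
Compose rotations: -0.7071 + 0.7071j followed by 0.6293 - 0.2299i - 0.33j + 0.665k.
-0.2116 - 0.3077i + 0.6783j - 0.6328k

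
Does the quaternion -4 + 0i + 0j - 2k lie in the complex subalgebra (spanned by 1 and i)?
No. The quaternion -4 - 2k has j-coefficient y = 0 and k-coefficient z = -2, not both zero, so it does not lie in the complex subalgebra spanned by 1 and i.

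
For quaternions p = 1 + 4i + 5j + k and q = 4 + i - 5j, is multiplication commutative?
No: pq = 25 + 22i + 16j - 21k ≠ 25 + 12i + 14j + 29k = qp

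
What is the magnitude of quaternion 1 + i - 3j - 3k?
√20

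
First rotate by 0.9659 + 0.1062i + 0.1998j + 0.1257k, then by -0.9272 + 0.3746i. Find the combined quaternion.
-0.9354 + 0.2634i - 0.2323j - 0.0417k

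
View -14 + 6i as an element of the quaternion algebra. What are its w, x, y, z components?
-14 + 6i + 0j + 0k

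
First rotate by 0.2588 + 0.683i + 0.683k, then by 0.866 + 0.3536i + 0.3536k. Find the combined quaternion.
-0.2589 + 0.683i + 0.683k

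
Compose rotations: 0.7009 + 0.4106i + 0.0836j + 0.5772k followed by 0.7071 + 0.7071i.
0.2053 + 0.7859i - 0.349j + 0.4673k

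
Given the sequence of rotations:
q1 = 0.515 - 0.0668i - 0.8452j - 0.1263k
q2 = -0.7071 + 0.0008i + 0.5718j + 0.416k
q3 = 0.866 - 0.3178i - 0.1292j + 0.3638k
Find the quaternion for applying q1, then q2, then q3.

q2 · q1 = 0.1717 + 0.327i + 0.8644j + 0.3411k
q3 · q2 · q1 = 0.2402 - 0.1299i + 0.9538j + 0.1254k
0.2402 - 0.1299i + 0.9538j + 0.1254k


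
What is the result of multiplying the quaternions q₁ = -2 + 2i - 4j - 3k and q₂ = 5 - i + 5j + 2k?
18 + 19i - 31j - 13k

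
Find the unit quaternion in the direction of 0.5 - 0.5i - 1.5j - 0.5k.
0.2887 - 0.2887i - 0.866j - 0.2887k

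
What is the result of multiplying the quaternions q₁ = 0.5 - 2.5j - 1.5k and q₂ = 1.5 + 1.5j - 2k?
1.5 + 7.25i - 3j - 3.25k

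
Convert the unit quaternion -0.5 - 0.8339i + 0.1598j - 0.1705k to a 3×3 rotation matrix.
[[0.8908, -0.437, 0.1246], [-0.096, -0.4489, -0.8884], [0.4442, 0.7794, -0.4419]]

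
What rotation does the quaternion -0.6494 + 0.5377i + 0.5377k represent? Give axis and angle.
axis = (√2/2, 0, √2/2), θ = 261°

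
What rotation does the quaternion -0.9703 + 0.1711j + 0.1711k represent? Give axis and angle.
axis = (0, √2/2, √2/2), θ = 332°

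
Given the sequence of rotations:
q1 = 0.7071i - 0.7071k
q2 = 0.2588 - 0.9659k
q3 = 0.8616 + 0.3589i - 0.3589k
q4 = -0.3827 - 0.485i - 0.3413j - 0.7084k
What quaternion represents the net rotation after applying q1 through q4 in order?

q2 · q1 = -0.683 + 0.183i - 0.683j - 0.183k
q3 · q2 · q1 = -0.7198 - 0.3326i - 0.5885j - 0.1577k
q4 · q3 · q2 · q1 = -0.1984 + 0.1133i + 0.63j + 0.7422k
-0.1984 + 0.1133i + 0.63j + 0.7422k


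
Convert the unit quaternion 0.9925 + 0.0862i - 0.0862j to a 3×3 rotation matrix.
[[0.9851, -0.0149, -0.1711], [-0.0149, 0.9851, -0.1711], [0.1711, 0.1711, 0.9703]]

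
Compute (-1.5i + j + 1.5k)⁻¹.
0.2727i - 0.1818j - 0.2727k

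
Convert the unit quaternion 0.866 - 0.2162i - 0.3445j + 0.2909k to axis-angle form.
axis = (-0.4324, -0.6889, 0.5817), θ = π/3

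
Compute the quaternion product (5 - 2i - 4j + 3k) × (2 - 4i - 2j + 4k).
-18 - 34i - 22j + 14k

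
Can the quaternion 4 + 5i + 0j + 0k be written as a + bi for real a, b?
Yes. The quaternion 4 + 5i has j- and k-coefficients y = z = 0, so it lies in the complex subalgebra spanned by 1 and i.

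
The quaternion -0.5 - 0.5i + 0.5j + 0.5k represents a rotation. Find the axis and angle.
axis = (-√3/3, √3/3, √3/3), θ = 4π/3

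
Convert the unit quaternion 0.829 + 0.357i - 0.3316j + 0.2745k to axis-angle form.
axis = (0.6384, -0.5929, 0.4908), θ = 68°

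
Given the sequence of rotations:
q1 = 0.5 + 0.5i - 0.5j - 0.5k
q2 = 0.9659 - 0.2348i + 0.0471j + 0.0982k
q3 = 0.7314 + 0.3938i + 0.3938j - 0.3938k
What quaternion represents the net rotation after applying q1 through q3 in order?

q2 · q1 = 0.673 + 0.3911i - 0.5277j - 0.34k
q3 · q2 · q1 = 0.4121 + 0.2094i - 0.1411j - 0.8755k
0.4121 + 0.2094i - 0.1411j - 0.8755k


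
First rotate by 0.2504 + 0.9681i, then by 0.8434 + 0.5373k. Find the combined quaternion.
0.2112 + 0.8165i + 0.5202j + 0.1345k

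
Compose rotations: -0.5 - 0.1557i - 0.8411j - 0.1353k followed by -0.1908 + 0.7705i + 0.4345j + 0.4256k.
0.6384 - 0.0564i - 0.0188j - 0.7674k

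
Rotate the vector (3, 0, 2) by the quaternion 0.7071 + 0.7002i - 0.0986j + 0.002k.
(2.668, -2.387, 0.427)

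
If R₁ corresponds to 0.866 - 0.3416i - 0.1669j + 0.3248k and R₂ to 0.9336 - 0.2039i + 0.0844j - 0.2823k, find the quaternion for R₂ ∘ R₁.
0.8446 - 0.5152i + 0.0799j + 0.1216k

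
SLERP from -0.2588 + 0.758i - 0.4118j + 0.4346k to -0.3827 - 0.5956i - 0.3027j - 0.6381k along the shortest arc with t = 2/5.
0.004 + 0.7929i - 0.1372j + 0.5937k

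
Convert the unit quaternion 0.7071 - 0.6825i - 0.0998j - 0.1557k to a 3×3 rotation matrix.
[[0.9316, 0.3564, 0.0714], [-0.084, 0.0199, 0.9963], [0.3537, -0.9341, 0.0485]]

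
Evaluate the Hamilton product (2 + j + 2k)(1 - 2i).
2 - 4i - 3j + 4k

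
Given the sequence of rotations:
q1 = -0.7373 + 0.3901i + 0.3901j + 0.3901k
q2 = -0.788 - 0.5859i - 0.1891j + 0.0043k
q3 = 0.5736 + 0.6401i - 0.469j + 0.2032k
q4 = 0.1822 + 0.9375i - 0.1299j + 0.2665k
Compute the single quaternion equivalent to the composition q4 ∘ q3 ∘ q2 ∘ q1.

q2 · q1 = 0.8816 + 0.0491i + 0.0623j - 0.4654k
q3 · q2 · q1 = 0.598 + 0.7981i - 0.0699j - 0.0249k
q4 · q3 · q2 · q1 = -0.6417 + 0.7279i + 0.1456j + 0.193k
-0.6417 + 0.7279i + 0.1456j + 0.193k


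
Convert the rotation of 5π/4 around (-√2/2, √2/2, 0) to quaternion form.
-0.3827 - 0.6533i + 0.6533j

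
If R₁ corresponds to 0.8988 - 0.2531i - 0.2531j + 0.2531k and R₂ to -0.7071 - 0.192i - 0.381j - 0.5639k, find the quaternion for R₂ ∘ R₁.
-0.6378 - 0.2328i + 0.0278j - 0.7336k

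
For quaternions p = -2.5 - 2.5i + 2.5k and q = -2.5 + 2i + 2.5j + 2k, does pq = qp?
No: pq = 6.25 - 5i + 3.75j - 17.5k ≠ 6.25 + 7.5i - 16.25j - 5k = qp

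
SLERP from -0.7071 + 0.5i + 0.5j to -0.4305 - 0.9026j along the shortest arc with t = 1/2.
-0.1826 + 0.3301i + 0.9261j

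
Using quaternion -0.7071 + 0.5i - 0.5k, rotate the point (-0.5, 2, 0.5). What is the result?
(-1.914, 0, -0.914)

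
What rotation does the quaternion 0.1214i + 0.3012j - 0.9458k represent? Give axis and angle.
axis = (0.1214, 0.3012, -0.9458), θ = π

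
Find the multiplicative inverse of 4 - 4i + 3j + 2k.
0.0889 + 0.0889i - 0.0667j - 0.0444k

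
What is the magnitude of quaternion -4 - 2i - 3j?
√29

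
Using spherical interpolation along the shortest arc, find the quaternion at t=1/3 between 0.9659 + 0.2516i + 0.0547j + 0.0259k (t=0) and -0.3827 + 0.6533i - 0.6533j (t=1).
0.939 - 0.0876i + 0.3318j + 0.0207k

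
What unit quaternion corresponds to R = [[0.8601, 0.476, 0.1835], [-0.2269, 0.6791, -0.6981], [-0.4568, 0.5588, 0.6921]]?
0.8988 + 0.3496i + 0.1781j - 0.1955k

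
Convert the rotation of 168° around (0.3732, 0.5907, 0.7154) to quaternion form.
0.1045 + 0.3712i + 0.5875j + 0.7115k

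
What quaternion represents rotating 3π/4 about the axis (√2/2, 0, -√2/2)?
0.3827 + 0.6533i - 0.6533k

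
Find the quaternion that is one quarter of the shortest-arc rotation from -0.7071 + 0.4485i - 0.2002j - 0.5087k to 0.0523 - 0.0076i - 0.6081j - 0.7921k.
-0.5634 + 0.3651i - 0.3469j - 0.6549k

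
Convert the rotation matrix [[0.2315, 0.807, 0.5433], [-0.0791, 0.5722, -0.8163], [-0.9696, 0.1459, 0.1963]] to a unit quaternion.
0.7071 + 0.3402i + 0.5349j - 0.3133k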